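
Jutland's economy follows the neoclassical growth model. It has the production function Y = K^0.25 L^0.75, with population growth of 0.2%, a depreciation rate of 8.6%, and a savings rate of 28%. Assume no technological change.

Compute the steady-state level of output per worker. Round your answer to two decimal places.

In steady state, investment equals break-even investment: s·k^α = (n + δ)·k.
Dividing both sides by k: k^(1−α) = s / (n + δ).
k^0.75 = 0.28 / (0.002 + 0.086) = 0.28 / 0.088 = 3.1818
k* = 3.1818^(1/0.75) ≈ 4.6798
y* = (k*)^α = 4.6798^0.25 ≈ 1.4708

y* ≈ 1.47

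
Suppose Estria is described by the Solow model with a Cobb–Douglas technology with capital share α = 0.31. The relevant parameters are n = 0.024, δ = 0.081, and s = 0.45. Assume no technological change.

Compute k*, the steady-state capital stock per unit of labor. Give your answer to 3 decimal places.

Steady state requires s·f(k) = (n + δ)·k, i.e. s·k^α = (n + δ)·k.
Rearranging, k^(1−α) = s / (n + δ).
k^0.69 = 0.45 / (0.024 + 0.081) = 0.45 / 0.105 = 4.2857
k* = 4.2857^(1/0.69) ≈ 8.2409

k* ≈ 8.241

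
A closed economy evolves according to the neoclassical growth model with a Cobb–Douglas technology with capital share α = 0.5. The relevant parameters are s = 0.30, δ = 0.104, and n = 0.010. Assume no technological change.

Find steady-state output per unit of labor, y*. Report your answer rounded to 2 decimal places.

Steady state requires s·f(k) = (n + δ)·k, i.e. s·k^α = (n + δ)·k.
Dividing both sides by k: k^(1−α) = s / (n + δ).
k^0.5 = 0.30 / (0.010 + 0.104) = 0.30 / 0.114 = 2.6316
k* = 2.6316^(1/0.5) ≈ 6.9253
y* = (k*)^α = 6.9253^0.5 ≈ 2.6316

y* = 2.63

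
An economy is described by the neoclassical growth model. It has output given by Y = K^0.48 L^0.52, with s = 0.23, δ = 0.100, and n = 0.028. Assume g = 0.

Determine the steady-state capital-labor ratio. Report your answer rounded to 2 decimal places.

Steady state requires s·f(k) = (n + δ)·k, i.e. s·k^α = (n + δ)·k.
Dividing both sides by k: k^(1−α) = s / (n + δ).
k^0.52 = 0.23 / (0.028 + 0.100) = 0.23 / 0.128 = 1.7969
k* = 1.7969^(1/0.52) ≈ 3.0865

k* ≈ 3.09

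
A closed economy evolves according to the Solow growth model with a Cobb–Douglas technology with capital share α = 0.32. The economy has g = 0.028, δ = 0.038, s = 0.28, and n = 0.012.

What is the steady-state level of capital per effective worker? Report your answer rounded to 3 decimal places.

In steady state, investment equals break-even investment: s·k^α = (n + g + δ)·k.
Dividing both sides by k: k^(1−α) = s / (n + g + δ).
k^0.68 = 0.28 / (0.012 + 0.028 + 0.038) = 0.28 / 0.078 = 3.5897
k* = 3.5897^(1/0.68) ≈ 6.5503

k* ≈ 6.550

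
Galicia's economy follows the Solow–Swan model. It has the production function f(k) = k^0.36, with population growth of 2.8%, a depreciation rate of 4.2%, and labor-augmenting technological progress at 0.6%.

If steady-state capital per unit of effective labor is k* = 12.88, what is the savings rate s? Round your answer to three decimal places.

s ≈ 0.390

At the steady state, Δk = 0, so s·k^α = (n + g + δ)·k.
So s / (n + g + δ) = (k*)^(1−α) = 12.88^0.64 = 5.1327.
Therefore s = 5.1327 × (n + g + δ) = 5.1327 × 0.076 = 0.3901.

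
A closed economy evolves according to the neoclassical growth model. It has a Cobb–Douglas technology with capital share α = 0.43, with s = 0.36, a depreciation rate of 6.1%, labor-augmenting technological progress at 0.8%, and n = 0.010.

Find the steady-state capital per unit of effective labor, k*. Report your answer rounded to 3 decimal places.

k* = 14.308

In steady state, investment equals break-even investment: s·k^α = (n + g + δ)·k.
Dividing both sides by k: k^(1−α) = s / (n + g + δ).
k^0.57 = 0.36 / (0.010 + 0.008 + 0.061) = 0.36 / 0.079 = 4.5570
k* = 4.5570^(1/0.57) ≈ 14.3079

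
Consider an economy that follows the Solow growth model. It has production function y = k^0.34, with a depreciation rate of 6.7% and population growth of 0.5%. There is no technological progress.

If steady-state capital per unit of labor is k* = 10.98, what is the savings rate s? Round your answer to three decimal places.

s ≈ 0.350

Steady state requires s·f(k) = (n + δ)·k, i.e. s·k^α = (n + δ)·k.
So s / (n + δ) = (k*)^(1−α) = 10.98^0.66 = 4.8618.
Therefore s = 4.8618 × (n + δ) = 4.8618 × 0.072 = 0.3500.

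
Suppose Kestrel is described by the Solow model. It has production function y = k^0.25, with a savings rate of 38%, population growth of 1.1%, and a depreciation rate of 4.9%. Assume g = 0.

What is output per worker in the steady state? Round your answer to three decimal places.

At the steady state, Δk = 0, so s·k^α = (n + δ)·k.
Rearranging, k^(1−α) = s / (n + δ).
k^0.75 = 0.38 / (0.011 + 0.049) = 0.38 / 0.060 = 6.3333
k* = 6.3333^(1/0.75) ≈ 11.7176
y* = (k*)^α = 11.7176^0.25 ≈ 1.8502

y* ≈ 1.850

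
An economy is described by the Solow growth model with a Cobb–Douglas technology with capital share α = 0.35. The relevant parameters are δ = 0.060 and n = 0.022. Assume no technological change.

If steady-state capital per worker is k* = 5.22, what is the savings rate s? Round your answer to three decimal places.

At the steady state, Δk = 0, so s·k^α = (n + δ)·k.
So s / (n + δ) = (k*)^(1−α) = 5.22^0.65 = 2.9274.
Therefore s = 2.9274 × (n + δ) = 2.9274 × 0.082 = 0.2400.

s ≈ 0.240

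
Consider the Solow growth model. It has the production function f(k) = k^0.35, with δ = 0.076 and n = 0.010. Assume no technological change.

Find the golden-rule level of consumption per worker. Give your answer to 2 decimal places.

c_gold ≈ 1.38

At the golden rule, f'(k) = n + δ, so α·k^(α−1) = n + δ and k_gold = (α/(n + δ))^(1/(1−α)).
k_gold = (0.35/0.086)^(1/0.65) = 4.0698^1.5385 ≈ 8.6662
c_gold = f(k_gold) − (n + δ)·k_gold = 2.1293 − 0.086×8.6662 ≈ 1.3840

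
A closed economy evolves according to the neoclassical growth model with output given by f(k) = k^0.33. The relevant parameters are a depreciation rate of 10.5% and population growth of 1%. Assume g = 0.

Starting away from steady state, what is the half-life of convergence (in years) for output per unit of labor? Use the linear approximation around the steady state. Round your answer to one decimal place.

Near the steady state the convergence rate is λ = (1 − α)(n + δ).
λ = (1 − 0.33) × 0.115 = 0.67 × 0.115 = 0.07705
Half-life = ln 2 / λ = 0.6931 / 0.07705 ≈ 9.00 years

about 9.0 years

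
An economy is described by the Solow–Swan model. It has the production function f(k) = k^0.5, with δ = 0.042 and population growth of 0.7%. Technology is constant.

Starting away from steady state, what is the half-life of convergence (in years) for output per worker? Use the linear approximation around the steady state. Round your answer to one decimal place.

t_½ ≈ 28.3 years

Near the steady state the convergence rate is λ = (1 − α)(n + δ).
λ = (1 − 0.5) × 0.049 = 0.5 × 0.049 = 0.0245
Half-life = ln 2 / λ = 0.6931 / 0.0245 ≈ 28.29 years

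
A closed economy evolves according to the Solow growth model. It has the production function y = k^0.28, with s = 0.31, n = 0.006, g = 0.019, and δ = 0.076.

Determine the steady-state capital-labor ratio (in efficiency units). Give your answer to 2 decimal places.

Steady state requires s·f(k) = (n + g + δ)·k, i.e. s·k^α = (n + g + δ)·k.
Dividing both sides by k: k^(1−α) = s / (n + g + δ).
k^0.72 = 0.31 / (0.006 + 0.019 + 0.076) = 0.31 / 0.101 = 3.0693
k* = 3.0693^(1/0.72) ≈ 4.7473

k* = 4.75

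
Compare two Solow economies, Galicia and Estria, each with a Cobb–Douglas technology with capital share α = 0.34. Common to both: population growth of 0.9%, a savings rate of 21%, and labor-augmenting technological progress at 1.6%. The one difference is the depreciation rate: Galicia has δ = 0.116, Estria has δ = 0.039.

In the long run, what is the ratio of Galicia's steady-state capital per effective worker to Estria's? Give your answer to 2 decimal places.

k*_G / k*_E ≈ 0.30

Steady-state k* = [s/(n + g + δ)]^(1/(1−α)), so the ratio is [ (s_G/(n + g + δ)_G) / (s_E/(n + g + δ)_E) ]^1.5152.
s_G/(n + g + δ)_G = 0.21/0.141 = 1.4894; s_E/(n + g + δ)_E = 0.21/0.064 = 3.2813.
Ratio = (1.4894/3.2813)^1.5152 = 0.4539^1.5152 ≈ 0.3022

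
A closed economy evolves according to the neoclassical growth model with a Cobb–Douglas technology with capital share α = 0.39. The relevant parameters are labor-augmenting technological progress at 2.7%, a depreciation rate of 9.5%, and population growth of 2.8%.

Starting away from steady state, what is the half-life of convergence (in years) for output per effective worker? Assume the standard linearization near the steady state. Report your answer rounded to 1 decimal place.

t_½ ≈ 7.6 years

Near the steady state the convergence rate is λ = (1 − α)(n + g + δ).
λ = (1 − 0.39) × 0.150 = 0.61 × 0.150 = 0.0915
Half-life = ln 2 / λ = 0.6931 / 0.0915 ≈ 7.57 years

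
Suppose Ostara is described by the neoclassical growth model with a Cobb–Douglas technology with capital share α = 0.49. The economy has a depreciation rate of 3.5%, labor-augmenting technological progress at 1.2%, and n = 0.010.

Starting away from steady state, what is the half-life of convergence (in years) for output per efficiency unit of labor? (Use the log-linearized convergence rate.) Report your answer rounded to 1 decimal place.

about 23.8 years

Near the steady state the convergence rate is λ = (1 − α)(n + g + δ).
λ = (1 − 0.49) × 0.057 = 0.51 × 0.057 = 0.02907
Half-life = ln 2 / λ = 0.6931 / 0.02907 ≈ 23.84 years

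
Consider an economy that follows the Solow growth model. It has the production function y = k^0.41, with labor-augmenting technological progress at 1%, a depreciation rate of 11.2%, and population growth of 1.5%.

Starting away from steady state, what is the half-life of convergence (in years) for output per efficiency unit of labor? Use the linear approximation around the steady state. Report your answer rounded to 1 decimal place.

Near the steady state the convergence rate is λ = (1 − α)(n + g + δ).
λ = (1 − 0.41) × 0.137 = 0.59 × 0.137 = 0.08083
Half-life = ln 2 / λ = 0.6931 / 0.08083 ≈ 8.57 years

t_½ ≈ 8.6 years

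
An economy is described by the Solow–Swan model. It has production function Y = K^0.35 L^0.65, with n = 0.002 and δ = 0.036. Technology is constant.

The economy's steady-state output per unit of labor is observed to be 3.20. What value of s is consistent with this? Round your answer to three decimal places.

s ≈ 0.330

Steady state requires s·f(k) = (n + δ)·k, i.e. s·k^α = (n + δ)·k.
Since y* = [s/(n + δ)]^(α/(1−α)), we have s/(n + δ) = (y*)^((1−α)/α) = 3.20^1.8571 = 8.6719.
Therefore s = 8.6719 × (n + δ) = 8.6719 × 0.038 = 0.3295.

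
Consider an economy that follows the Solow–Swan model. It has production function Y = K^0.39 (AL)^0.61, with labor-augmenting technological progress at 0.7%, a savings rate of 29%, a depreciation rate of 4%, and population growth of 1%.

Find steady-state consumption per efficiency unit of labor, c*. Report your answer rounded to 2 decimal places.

At the steady state, Δk = 0, so s·k^α = (n + g + δ)·k.
Rearranging, k^(1−α) = s / (n + g + δ).
k^0.61 = 0.29 / (0.010 + 0.007 + 0.040) = 0.29 / 0.057 = 5.0877
k* = 5.0877^(1/0.61) ≈ 14.3957
y* = (k*)^α = 14.3957^0.39 ≈ 2.8295
c* = (1 − s)·y* = (1 − 0.29) × 2.8295 ≈ 2.0089

c* ≈ 2.01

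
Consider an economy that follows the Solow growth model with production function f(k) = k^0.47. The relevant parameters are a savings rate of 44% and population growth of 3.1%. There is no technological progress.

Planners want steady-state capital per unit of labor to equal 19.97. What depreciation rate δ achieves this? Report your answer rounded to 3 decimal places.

δ ≈ 0.059

In steady state, investment equals break-even investment: s·k^α = (n + δ)·k.
So s / (n + δ) = (k*)^(1−α) = 19.97^0.53 = 4.8888.
Therefore n + δ = s / 4.8888 = 0.44 / 4.8888 = 0.0900, so δ = 0.0900 − 0.031 = 0.0590.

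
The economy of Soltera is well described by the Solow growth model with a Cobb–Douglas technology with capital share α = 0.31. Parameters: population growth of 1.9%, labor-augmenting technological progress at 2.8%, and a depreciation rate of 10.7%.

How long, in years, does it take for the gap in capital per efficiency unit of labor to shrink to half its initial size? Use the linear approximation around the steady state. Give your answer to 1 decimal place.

Near the steady state the convergence rate is λ = (1 − α)(n + g + δ).
λ = (1 − 0.31) × 0.154 = 0.69 × 0.154 = 0.10626
Half-life = ln 2 / λ = 0.6931 / 0.10626 ≈ 6.52 years

about 6.5 years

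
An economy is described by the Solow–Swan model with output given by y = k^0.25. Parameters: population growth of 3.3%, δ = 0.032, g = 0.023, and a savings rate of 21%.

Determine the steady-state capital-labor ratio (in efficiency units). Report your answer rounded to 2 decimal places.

k* = 3.19

In steady state, investment equals break-even investment: s·k^α = (n + g + δ)·k.
Dividing both sides by k: k^(1−α) = s / (n + g + δ).
k^0.75 = 0.21 / (0.033 + 0.023 + 0.032) = 0.21 / 0.088 = 2.3864
k* = 2.3864^(1/0.75) ≈ 3.1890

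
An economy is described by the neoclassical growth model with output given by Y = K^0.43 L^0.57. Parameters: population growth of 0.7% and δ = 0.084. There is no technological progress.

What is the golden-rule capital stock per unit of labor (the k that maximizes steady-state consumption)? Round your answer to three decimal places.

k_gold ≈ 15.248

The golden rule sets f'(k) = n + δ, i.e. α·k^(α−1) = n + δ.
So k^(1−α) = α / (n + δ) = 0.43 / 0.091 = 4.7253.
k_gold = 4.7253^(1/0.57) ≈ 15.2479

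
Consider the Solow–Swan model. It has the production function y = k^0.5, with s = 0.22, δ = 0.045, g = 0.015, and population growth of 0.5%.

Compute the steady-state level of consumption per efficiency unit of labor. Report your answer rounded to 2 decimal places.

Steady state requires s·f(k) = (n + g + δ)·k, i.e. s·k^α = (n + g + δ)·k.
Dividing both sides by k: k^(1−α) = s / (n + g + δ).
k^0.5 = 0.22 / (0.005 + 0.015 + 0.045) = 0.22 / 0.065 = 3.3846
k* = 3.3846^(1/0.5) ≈ 11.4555
y* = (k*)^α = 11.4555^0.5 ≈ 3.3846
c* = (1 − s)·y* = (1 − 0.22) × 3.3846 ≈ 2.6400

c* = 2.64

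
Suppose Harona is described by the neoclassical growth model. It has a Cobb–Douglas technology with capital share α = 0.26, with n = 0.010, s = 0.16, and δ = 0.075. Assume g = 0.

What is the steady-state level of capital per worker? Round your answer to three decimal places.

Steady state requires s·f(k) = (n + δ)·k, i.e. s·k^α = (n + δ)·k.
Dividing both sides by k: k^(1−α) = s / (n + δ).
k^0.74 = 0.16 / (0.010 + 0.075) = 0.16 / 0.085 = 1.8824
k* = 1.8824^(1/0.74) ≈ 2.3509

k* ≈ 2.351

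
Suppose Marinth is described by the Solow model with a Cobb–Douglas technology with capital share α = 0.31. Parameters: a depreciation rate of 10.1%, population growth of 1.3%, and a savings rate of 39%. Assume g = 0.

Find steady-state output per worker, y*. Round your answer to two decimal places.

Steady state requires s·f(k) = (n + δ)·k, i.e. s·k^α = (n + δ)·k.
Rearranging, k^(1−α) = s / (n + δ).
k^0.69 = 0.39 / (0.013 + 0.101) = 0.39 / 0.114 = 3.4211
k* = 3.4211^(1/0.69) ≈ 5.9450
y* = (k*)^α = 5.9450^0.31 ≈ 1.7377

y* = 1.74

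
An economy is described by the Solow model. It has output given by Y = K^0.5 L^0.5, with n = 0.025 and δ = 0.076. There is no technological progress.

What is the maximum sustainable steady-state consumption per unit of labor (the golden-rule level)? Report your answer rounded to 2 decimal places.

At the golden rule, f'(k) = n + δ, so α·k^(α−1) = n + δ and k_gold = (α/(n + δ))^(1/(1−α)).
k_gold = (0.5/0.101)^(1/0.5) = 4.9505^2 ≈ 24.5075
c_gold = f(k_gold) − (n + δ)·k_gold = 4.9505 − 0.101×24.5075 ≈ 2.4752

c_gold ≈ 2.48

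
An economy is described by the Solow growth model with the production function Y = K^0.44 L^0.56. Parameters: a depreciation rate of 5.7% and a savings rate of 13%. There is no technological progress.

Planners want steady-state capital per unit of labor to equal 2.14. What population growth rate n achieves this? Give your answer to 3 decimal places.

n ≈ 0.028

In steady state, investment equals break-even investment: s·k^α = (n + δ)·k.
So s / (n + δ) = (k*)^(1−α) = 2.14^0.56 = 1.5312.
Therefore n + δ = s / 1.5312 = 0.13 / 1.5312 = 0.0849, so n = 0.0849 − 0.057 = 0.0279.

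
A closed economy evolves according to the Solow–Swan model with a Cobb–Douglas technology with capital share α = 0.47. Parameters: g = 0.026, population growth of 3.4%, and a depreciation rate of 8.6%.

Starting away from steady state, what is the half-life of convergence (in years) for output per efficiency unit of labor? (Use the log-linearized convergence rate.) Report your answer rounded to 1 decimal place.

t_½ ≈ 9.0 years

Near the steady state the convergence rate is λ = (1 − α)(n + g + δ).
λ = (1 − 0.47) × 0.146 = 0.53 × 0.146 = 0.07738
Half-life = ln 2 / λ = 0.6931 / 0.07738 ≈ 8.96 years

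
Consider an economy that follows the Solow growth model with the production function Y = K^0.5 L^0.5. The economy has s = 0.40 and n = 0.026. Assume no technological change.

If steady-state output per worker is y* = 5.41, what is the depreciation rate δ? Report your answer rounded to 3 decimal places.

Steady state requires s·f(k) = (n + δ)·k, i.e. s·k^α = (n + δ)·k.
Since y* = [s/(n + δ)]^(α/(1−α)), we have s/(n + δ) = (y*)^((1−α)/α) = 5.41^1 = 5.4100.
Therefore n + δ = s / 5.4100 = 0.40 / 5.4100 = 0.0739, so δ = 0.0739 − 0.026 = 0.0479.

δ ≈ 0.048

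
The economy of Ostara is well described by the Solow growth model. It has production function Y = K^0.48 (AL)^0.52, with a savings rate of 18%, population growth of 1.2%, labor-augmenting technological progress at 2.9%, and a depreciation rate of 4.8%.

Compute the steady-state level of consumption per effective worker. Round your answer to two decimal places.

c* = 1.57

Steady state requires s·f(k) = (n + g + δ)·k, i.e. s·k^α = (n + g + δ)·k.
Rearranging, k^(1−α) = s / (n + g + δ).
k^0.52 = 0.18 / (0.012 + 0.029 + 0.048) = 0.18 / 0.089 = 2.0225
k* = 2.0225^(1/0.52) ≈ 3.8748
y* = (k*)^α = 3.8748^0.48 ≈ 1.9158
c* = (1 − s)·y* = (1 − 0.18) × 1.9158 ≈ 1.5710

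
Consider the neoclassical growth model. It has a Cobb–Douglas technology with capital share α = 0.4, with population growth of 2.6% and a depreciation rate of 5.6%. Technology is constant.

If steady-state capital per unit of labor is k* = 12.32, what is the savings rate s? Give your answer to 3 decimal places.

Steady state requires s·f(k) = (n + δ)·k, i.e. s·k^α = (n + δ)·k.
So s / (n + δ) = (k*)^(1−α) = 12.32^0.6 = 4.5120.
Therefore s = 4.5120 × (n + δ) = 4.5120 × 0.082 = 0.3700.

s ≈ 0.370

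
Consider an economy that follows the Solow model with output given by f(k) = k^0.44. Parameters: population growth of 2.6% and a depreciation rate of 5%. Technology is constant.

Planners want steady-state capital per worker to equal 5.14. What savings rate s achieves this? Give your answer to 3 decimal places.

s ≈ 0.190

At the steady state, Δk = 0, so s·k^α = (n + δ)·k.
So s / (n + δ) = (k*)^(1−α) = 5.14^0.56 = 2.5011.
Therefore s = 2.5011 × (n + δ) = 2.5011 × 0.076 = 0.1901.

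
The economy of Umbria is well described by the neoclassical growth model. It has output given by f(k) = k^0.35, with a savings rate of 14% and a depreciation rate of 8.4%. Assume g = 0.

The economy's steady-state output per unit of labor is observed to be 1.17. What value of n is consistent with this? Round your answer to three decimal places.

n ≈ 0.021

At the steady state, Δk = 0, so s·k^α = (n + δ)·k.
Since y* = [s/(n + δ)]^(α/(1−α)), we have s/(n + δ) = (y*)^((1−α)/α) = 1.17^1.8571 = 1.3385.
Therefore n + δ = s / 1.3385 = 0.14 / 1.3385 = 0.1046, so n = 0.1046 − 0.084 = 0.0206.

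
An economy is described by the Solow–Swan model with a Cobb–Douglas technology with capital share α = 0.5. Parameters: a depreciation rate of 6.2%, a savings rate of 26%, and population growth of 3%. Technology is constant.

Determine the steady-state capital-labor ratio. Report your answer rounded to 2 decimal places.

k* = 7.99

Steady state requires s·f(k) = (n + δ)·k, i.e. s·k^α = (n + δ)·k.
Dividing both sides by k: k^(1−α) = s / (n + δ).
k^0.5 = 0.26 / (0.030 + 0.062) = 0.26 / 0.092 = 2.8261
k* = 2.8261^(1/0.5) ≈ 7.9868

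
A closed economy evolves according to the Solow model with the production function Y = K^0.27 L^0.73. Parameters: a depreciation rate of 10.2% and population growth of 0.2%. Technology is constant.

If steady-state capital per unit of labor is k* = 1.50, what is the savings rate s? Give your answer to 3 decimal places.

In steady state, investment equals break-even investment: s·k^α = (n + δ)·k.
So s / (n + δ) = (k*)^(1−α) = 1.50^0.73 = 1.3445.
Therefore s = 1.3445 × (n + δ) = 1.3445 × 0.104 = 0.1398.

s ≈ 0.140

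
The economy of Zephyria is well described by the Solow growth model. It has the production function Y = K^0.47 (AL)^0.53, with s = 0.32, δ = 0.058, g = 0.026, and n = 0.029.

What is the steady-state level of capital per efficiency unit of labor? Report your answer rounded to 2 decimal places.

k* = 7.13

In steady state, investment equals break-even investment: s·k^α = (n + g + δ)·k.
Rearranging, k^(1−α) = s / (n + g + δ).
k^0.53 = 0.32 / (0.029 + 0.026 + 0.058) = 0.32 / 0.113 = 2.8319
k* = 2.8319^(1/0.53) ≈ 7.1282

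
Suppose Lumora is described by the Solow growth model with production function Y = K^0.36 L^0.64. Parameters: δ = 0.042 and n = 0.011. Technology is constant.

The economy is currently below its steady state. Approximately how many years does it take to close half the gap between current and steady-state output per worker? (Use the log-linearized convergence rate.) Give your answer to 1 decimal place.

Near the steady state the convergence rate is λ = (1 − α)(n + δ).
λ = (1 − 0.36) × 0.053 = 0.64 × 0.053 = 0.03392
Half-life = ln 2 / λ = 0.6931 / 0.03392 ≈ 20.43 years

t_½ ≈ 20.4 years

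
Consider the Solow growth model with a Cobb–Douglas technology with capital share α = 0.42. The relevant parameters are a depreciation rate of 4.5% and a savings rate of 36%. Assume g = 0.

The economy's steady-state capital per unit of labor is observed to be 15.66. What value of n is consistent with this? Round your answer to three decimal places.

n ≈ 0.028

In steady state, investment equals break-even investment: s·k^α = (n + δ)·k.
So s / (n + δ) = (k*)^(1−α) = 15.66^0.58 = 4.9315.
Therefore n + δ = s / 4.9315 = 0.36 / 4.9315 = 0.0730, so n = 0.0730 − 0.045 = 0.0280.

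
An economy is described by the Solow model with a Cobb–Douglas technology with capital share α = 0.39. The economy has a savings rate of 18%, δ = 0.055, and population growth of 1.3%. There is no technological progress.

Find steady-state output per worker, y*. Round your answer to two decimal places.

y* ≈ 1.86

Steady state requires s·f(k) = (n + δ)·k, i.e. s·k^α = (n + δ)·k.
Dividing both sides by k: k^(1−α) = s / (n + δ).
k^0.61 = 0.18 / (0.013 + 0.055) = 0.18 / 0.068 = 2.6471
k* = 2.6471^(1/0.61) ≈ 4.9325
y* = (k*)^α = 4.9325^0.39 ≈ 1.8634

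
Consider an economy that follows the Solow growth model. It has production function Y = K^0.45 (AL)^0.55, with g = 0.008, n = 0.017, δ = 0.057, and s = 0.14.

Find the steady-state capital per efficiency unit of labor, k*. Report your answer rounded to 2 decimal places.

k* = 2.64

In steady state, investment equals break-even investment: s·k^α = (n + g + δ)·k.
Dividing both sides by k: k^(1−α) = s / (n + g + δ).
k^0.55 = 0.14 / (0.017 + 0.008 + 0.057) = 0.14 / 0.082 = 1.7073
k* = 1.7073^(1/0.55) ≈ 2.6447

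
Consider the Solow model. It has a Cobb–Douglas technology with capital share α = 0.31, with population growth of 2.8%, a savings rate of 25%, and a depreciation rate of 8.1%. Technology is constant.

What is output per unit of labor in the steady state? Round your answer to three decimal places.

y* = 1.452

Steady state requires s·f(k) = (n + δ)·k, i.e. s·k^α = (n + δ)·k.
Dividing both sides by k: k^(1−α) = s / (n + δ).
k^0.69 = 0.25 / (0.028 + 0.081) = 0.25 / 0.109 = 2.2936
k* = 2.2936^(1/0.69) ≈ 3.3303
y* = (k*)^α = 3.3303^0.31 ≈ 1.4520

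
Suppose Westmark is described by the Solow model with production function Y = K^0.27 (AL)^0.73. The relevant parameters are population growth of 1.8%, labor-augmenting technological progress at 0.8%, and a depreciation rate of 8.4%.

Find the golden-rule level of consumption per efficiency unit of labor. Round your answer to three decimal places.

At the golden rule, f'(k) = n + g + δ, so α·k^(α−1) = n + g + δ and k_gold = (α/(n + g + δ))^(1/(1−α)).
k_gold = (0.27/0.110)^(1/0.73) = 2.4545^1.3699 ≈ 3.4215
c_gold = f(k_gold) − (n + g + δ)·k_gold = 1.3939 − 0.110×3.4215 ≈ 1.0175

c_gold ≈ 1.018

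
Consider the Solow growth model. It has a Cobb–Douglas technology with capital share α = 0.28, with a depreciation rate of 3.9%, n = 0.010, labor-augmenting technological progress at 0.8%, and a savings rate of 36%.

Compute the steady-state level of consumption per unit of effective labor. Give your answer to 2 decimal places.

c* ≈ 1.31

In steady state, investment equals break-even investment: s·k^α = (n + g + δ)·k.
Dividing both sides by k: k^(1−α) = s / (n + g + δ).
k^0.72 = 0.36 / (0.010 + 0.008 + 0.039) = 0.36 / 0.057 = 6.3158
k* = 6.3158^(1/0.72) ≈ 12.9332
y* = (k*)^α = 12.9332^0.28 ≈ 2.0478
c* = (1 − s)·y* = (1 − 0.36) × 2.0478 ≈ 1.3106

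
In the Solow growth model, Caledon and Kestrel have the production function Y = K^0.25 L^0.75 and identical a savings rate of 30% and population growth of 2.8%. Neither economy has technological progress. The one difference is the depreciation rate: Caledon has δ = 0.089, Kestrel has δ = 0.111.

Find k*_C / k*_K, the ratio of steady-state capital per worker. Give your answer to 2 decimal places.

Steady-state k* = [s/(n + δ)]^(1/(1−α)), so the ratio is [ (s_C/(n + δ)_C) / (s_K/(n + δ)_K) ]^1.3333.
s_C/(n + δ)_C = 0.30/0.117 = 2.5641; s_K/(n + δ)_K = 0.30/0.139 = 2.1583.
Ratio = (2.5641/2.1583)^1.3333 = 1.1880^1.3333 ≈ 1.2582

ratio ≈ 1.26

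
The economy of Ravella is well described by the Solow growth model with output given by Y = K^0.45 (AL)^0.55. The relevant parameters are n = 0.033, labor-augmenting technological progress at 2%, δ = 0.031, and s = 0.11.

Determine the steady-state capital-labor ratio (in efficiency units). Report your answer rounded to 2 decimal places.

k* ≈ 1.63

In steady state, investment equals break-even investment: s·k^α = (n + g + δ)·k.
Rearranging, k^(1−α) = s / (n + g + δ).
k^0.55 = 0.11 / (0.033 + 0.020 + 0.031) = 0.11 / 0.084 = 1.3095
k* = 1.3095^(1/0.55) ≈ 1.6327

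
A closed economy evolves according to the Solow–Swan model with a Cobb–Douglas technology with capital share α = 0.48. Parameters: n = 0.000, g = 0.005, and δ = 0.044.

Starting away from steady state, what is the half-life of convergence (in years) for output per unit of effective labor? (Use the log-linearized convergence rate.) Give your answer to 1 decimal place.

Near the steady state the convergence rate is λ = (1 − α)(n + g + δ).
λ = (1 − 0.48) × 0.049 = 0.52 × 0.049 = 0.02548
Half-life = ln 2 / λ = 0.6931 / 0.02548 ≈ 27.20 years

about 27.2 years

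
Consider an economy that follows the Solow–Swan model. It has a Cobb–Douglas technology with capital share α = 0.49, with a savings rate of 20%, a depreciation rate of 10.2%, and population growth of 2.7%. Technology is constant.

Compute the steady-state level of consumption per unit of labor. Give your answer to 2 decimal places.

Steady state requires s·f(k) = (n + δ)·k, i.e. s·k^α = (n + δ)·k.
Dividing both sides by k: k^(1−α) = s / (n + δ).
k^0.51 = 0.20 / (0.027 + 0.102) = 0.20 / 0.129 = 1.5504
k* = 1.5504^(1/0.51) ≈ 2.3628
y* = (k*)^α = 2.3628^0.49 ≈ 1.5240
c* = (1 − s)·y* = (1 − 0.20) × 1.5240 ≈ 1.2192

c* = 1.22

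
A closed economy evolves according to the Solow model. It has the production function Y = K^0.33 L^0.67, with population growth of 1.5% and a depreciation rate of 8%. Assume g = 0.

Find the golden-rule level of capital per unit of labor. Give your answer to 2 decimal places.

The golden rule sets f'(k) = n + δ, i.e. α·k^(α−1) = n + δ.
So k^(1−α) = α / (n + δ) = 0.33 / 0.095 = 3.4737.
k_gold = 3.4737^(1/0.67) ≈ 6.4144

k_gold ≈ 6.41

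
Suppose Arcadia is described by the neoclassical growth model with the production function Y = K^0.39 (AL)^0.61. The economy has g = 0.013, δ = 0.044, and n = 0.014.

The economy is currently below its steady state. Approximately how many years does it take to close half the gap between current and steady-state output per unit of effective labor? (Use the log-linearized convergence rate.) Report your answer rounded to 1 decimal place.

Near the steady state the convergence rate is λ = (1 − α)(n + g + δ).
λ = (1 − 0.39) × 0.071 = 0.61 × 0.071 = 0.04331
Half-life = ln 2 / λ = 0.6931 / 0.04331 ≈ 16.00 years

about 16.0 years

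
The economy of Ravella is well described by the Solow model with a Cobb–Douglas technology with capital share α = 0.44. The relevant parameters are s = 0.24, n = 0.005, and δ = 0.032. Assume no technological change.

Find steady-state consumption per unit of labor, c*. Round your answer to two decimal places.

In steady state, investment equals break-even investment: s·k^α = (n + δ)·k.
Dividing both sides by k: k^(1−α) = s / (n + δ).
k^0.56 = 0.24 / (0.005 + 0.032) = 0.24 / 0.037 = 6.4865
k* = 6.4865^(1/0.56) ≈ 28.1850
y* = (k*)^α = 28.1850^0.44 ≈ 4.3452
c* = (1 − s)·y* = (1 − 0.24) × 4.3452 ≈ 3.3024

c* = 3.30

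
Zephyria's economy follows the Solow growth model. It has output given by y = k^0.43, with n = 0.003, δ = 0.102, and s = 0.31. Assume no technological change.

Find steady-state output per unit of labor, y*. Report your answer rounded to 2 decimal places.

In steady state, investment equals break-even investment: s·k^α = (n + δ)·k.
Rearranging, k^(1−α) = s / (n + δ).
k^0.57 = 0.31 / (0.003 + 0.102) = 0.31 / 0.105 = 2.9524
k* = 2.9524^(1/0.57) ≈ 6.6814
y* = (k*)^α = 6.6814^0.43 ≈ 2.2630

y* ≈ 2.26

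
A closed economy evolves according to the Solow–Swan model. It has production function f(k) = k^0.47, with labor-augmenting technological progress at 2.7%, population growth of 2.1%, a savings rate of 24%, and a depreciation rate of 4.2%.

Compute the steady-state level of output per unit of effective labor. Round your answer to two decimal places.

y* = 2.39

At the steady state, Δk = 0, so s·k^α = (n + g + δ)·k.
Dividing both sides by k: k^(1−α) = s / (n + g + δ).
k^0.53 = 0.24 / (0.021 + 0.027 + 0.042) = 0.24 / 0.090 = 2.6667
k* = 2.6667^(1/0.53) ≈ 6.3639
y* = (k*)^α = 6.3639^0.47 ≈ 2.3864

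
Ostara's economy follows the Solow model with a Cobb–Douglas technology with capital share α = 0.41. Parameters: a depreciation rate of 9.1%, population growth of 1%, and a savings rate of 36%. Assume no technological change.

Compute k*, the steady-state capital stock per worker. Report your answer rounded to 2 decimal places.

In steady state, investment equals break-even investment: s·k^α = (n + δ)·k.
Rearranging, k^(1−α) = s / (n + δ).
k^0.59 = 0.36 / (0.010 + 0.091) = 0.36 / 0.101 = 3.5644
k* = 3.5644^(1/0.59) ≈ 8.6212

k* ≈ 8.62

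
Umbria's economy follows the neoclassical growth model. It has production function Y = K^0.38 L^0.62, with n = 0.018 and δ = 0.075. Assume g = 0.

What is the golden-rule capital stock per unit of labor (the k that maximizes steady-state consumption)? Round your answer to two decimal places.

k_gold ≈ 9.68

The golden rule sets f'(k) = n + δ, i.e. α·k^(α−1) = n + δ.
So k^(1−α) = α / (n + δ) = 0.38 / 0.093 = 4.0860.
k_gold = 4.0860^(1/0.62) ≈ 9.6820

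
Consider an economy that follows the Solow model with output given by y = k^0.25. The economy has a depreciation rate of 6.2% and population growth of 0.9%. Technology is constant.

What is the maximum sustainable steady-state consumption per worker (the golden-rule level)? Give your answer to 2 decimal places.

At the golden rule, f'(k) = n + δ, so α·k^(α−1) = n + δ and k_gold = (α/(n + δ))^(1/(1−α)).
k_gold = (0.25/0.071)^(1/0.75) = 3.5211^1.3333 ≈ 5.3566
c_gold = f(k_gold) − (n + δ)·k_gold = 1.5213 − 0.071×5.3566 ≈ 1.1410

c_gold ≈ 1.14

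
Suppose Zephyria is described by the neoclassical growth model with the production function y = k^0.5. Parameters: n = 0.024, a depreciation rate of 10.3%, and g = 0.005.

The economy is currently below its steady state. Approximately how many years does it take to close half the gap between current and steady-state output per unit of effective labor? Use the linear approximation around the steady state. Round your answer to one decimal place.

Near the steady state the convergence rate is λ = (1 − α)(n + g + δ).
λ = (1 − 0.5) × 0.132 = 0.5 × 0.132 = 0.0660
Half-life = ln 2 / λ = 0.6931 / 0.0660 ≈ 10.50 years

t_½ ≈ 10.5 years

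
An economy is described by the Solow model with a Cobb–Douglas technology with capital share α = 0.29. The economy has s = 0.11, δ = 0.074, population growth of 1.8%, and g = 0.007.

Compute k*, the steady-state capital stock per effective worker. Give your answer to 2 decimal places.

Steady state requires s·f(k) = (n + g + δ)·k, i.e. s·k^α = (n + g + δ)·k.
Rearranging, k^(1−α) = s / (n + g + δ).
k^0.71 = 0.11 / (0.018 + 0.007 + 0.074) = 0.11 / 0.099 = 1.1111
k* = 1.1111^(1/0.71) ≈ 1.1600

k* = 1.16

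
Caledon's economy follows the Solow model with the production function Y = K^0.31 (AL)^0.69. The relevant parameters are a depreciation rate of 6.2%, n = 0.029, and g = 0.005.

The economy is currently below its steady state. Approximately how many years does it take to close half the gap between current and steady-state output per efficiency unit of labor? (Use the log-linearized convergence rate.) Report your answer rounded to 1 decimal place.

Near the steady state the convergence rate is λ = (1 − α)(n + g + δ).
λ = (1 − 0.31) × 0.096 = 0.69 × 0.096 = 0.06624
Half-life = ln 2 / λ = 0.6931 / 0.06624 ≈ 10.46 years

half-life ≈ 10.5 years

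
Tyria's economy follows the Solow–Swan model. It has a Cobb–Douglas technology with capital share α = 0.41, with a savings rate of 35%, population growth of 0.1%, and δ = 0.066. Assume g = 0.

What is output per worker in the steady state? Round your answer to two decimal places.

Steady state requires s·f(k) = (n + δ)·k, i.e. s·k^α = (n + δ)·k.
Dividing both sides by k: k^(1−α) = s / (n + δ).
k^0.59 = 0.35 / (0.001 + 0.066) = 0.35 / 0.067 = 5.2239
k* = 5.2239^(1/0.59) ≈ 16.4794
y* = (k*)^α = 16.4794^0.41 ≈ 3.1546

y* ≈ 3.15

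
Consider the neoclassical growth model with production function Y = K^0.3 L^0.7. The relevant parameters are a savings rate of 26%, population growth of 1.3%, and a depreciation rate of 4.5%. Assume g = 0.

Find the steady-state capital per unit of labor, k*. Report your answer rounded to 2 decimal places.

k* ≈ 8.53

At the steady state, Δk = 0, so s·k^α = (n + δ)·k.
Rearranging, k^(1−α) = s / (n + δ).
k^0.7 = 0.26 / (0.013 + 0.045) = 0.26 / 0.058 = 4.4828
k* = 4.4828^(1/0.7) ≈ 8.5268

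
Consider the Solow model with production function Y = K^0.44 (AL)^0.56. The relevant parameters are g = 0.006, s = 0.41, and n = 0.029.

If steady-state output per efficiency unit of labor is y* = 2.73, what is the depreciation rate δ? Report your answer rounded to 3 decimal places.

δ ≈ 0.079

In steady state, investment equals break-even investment: s·k^α = (n + g + δ)·k.
Since y* = [s/(n + g + δ)]^(α/(1−α)), we have s/(n + g + δ) = (y*)^((1−α)/α) = 2.73^1.2727 = 3.5901.
Therefore n + g + δ = s / 3.5901 = 0.41 / 3.5901 = 0.1142, so δ = 0.1142 − 0.035 = 0.0792.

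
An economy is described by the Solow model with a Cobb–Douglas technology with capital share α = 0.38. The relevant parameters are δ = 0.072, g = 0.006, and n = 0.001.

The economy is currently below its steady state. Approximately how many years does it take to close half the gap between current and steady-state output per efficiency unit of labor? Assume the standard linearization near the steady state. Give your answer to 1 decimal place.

half-life ≈ 14.2 years

Near the steady state the convergence rate is λ = (1 − α)(n + g + δ).
λ = (1 − 0.38) × 0.079 = 0.62 × 0.079 = 0.04898
Half-life = ln 2 / λ = 0.6931 / 0.04898 ≈ 14.15 years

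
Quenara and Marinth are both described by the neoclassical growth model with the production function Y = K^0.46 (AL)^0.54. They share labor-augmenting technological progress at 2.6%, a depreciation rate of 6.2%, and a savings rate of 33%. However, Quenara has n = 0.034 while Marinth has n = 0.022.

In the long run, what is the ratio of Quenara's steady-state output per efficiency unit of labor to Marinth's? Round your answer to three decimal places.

Steady-state y* = [s/(n + g + δ)]^(α/(1−α)), so the ratio is [ (s_Q/(n + g + δ)_Q) / (s_M/(n + g + δ)_M) ]^0.8519.
s_Q/(n + g + δ)_Q = 0.33/0.122 = 2.7049; s_M/(n + g + δ)_M = 0.33/0.110 = 3.0000.
Ratio = (2.7049/3.0000)^0.8519 = 0.9016^0.8519 ≈ 0.9155

y*_Q / y*_M ≈ 0.916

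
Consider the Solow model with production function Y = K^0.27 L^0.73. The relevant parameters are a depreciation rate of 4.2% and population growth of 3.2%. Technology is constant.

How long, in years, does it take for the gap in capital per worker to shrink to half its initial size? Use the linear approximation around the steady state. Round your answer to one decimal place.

Near the steady state the convergence rate is λ = (1 − α)(n + δ).
λ = (1 − 0.27) × 0.074 = 0.73 × 0.074 = 0.05402
Half-life = ln 2 / λ = 0.6931 / 0.05402 ≈ 12.83 years

t_½ ≈ 12.8 years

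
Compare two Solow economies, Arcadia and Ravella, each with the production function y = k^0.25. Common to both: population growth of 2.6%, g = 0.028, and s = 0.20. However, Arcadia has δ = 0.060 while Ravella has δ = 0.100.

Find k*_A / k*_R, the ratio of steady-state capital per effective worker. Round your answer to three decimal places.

k*_A / k*_R ≈ 1.493

Steady-state k* = [s/(n + g + δ)]^(1/(1−α)), so the ratio is [ (s_A/(n + g + δ)_A) / (s_R/(n + g + δ)_R) ]^1.3333.
s_A/(n + g + δ)_A = 0.20/0.114 = 1.7544; s_R/(n + g + δ)_R = 0.20/0.154 = 1.2987.
Ratio = (1.7544/1.2987)^1.3333 = 1.3509^1.3333 ≈ 1.4933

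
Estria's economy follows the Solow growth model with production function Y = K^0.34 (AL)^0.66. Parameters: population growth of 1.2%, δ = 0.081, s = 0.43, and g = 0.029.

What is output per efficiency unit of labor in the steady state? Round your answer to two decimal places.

y* = 1.91

In steady state, investment equals break-even investment: s·k^α = (n + g + δ)·k.
Rearranging, k^(1−α) = s / (n + g + δ).
k^0.66 = 0.43 / (0.012 + 0.029 + 0.081) = 0.43 / 0.122 = 3.5246
k* = 3.5246^(1/0.66) ≈ 6.7446
y* = (k*)^α = 6.7446^0.34 ≈ 1.9136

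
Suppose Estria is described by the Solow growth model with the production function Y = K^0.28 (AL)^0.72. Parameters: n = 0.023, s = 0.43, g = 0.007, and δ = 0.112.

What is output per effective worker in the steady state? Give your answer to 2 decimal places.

At the steady state, Δk = 0, so s·k^α = (n + g + δ)·k.
Dividing both sides by k: k^(1−α) = s / (n + g + δ).
k^0.72 = 0.43 / (0.023 + 0.007 + 0.112) = 0.43 / 0.142 = 3.0282
k* = 3.0282^(1/0.72) ≈ 4.6592
y* = (k*)^α = 4.6592^0.28 ≈ 1.5386

y* = 1.54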